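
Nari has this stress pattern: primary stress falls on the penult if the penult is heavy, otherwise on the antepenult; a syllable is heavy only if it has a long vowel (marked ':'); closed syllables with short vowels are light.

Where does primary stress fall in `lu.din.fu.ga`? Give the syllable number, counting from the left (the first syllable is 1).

2

Weights: 2 din L, 3 fu L, 4 ga L.
The penult (syllable 3, fu) is light, so stress falls on the antepenult (syllable 2, din).
Primary stress: syllable 2 → lu.ˈdin.fu.ga.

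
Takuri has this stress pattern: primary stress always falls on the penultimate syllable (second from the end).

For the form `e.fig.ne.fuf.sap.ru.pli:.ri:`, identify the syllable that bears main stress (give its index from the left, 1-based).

The word has 8 syllables; the penultimate syllable (second from the end) is syllable 7 (pli:).
Primary stress: syllable 7 → e.fig.ne.fuf.sap.ru.ˈpli:.ri:.

7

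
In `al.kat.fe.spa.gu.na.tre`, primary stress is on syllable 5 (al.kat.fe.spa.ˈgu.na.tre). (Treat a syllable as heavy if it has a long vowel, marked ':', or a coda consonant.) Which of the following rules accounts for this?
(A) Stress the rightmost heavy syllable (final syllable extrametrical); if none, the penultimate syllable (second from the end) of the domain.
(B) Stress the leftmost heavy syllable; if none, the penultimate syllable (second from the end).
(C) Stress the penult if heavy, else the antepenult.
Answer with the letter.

Rule A → syllable 2 (observed: 5).
Rule B → syllable 1 (observed: 5).
Rule C → syllable 5 ✓.

C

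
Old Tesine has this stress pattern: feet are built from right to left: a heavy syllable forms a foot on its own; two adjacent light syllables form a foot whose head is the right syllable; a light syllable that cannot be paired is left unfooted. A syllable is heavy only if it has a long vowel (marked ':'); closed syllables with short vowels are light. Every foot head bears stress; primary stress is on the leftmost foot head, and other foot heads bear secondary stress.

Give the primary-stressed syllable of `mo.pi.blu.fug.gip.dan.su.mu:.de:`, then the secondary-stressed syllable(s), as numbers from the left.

Weights: 1 mo L, 2 pi L, 3 blu L, 4 fug L, 5 gip L, 6 dan L, 7 su L, 8 mu: H, 9 de: H.
Parse right to left (heavy = foot alone; LL = one foot; stranded L unfooted): mo (pi.ˈblu) (fug.ˈgip) (dan.ˈsu) (ˈmu:) (ˈde:).
Foot heads: 3, 5, 7, 8, 9.
Primary stress on the leftmost head = syllable 3.
Secondary stress on 5, 7, 8, 9: mo.pi.ˈblu.fug.ˌgip.dan.ˌsu.ˌmu:.ˌde:.

primary 3, secondary 5, 7, 8, 9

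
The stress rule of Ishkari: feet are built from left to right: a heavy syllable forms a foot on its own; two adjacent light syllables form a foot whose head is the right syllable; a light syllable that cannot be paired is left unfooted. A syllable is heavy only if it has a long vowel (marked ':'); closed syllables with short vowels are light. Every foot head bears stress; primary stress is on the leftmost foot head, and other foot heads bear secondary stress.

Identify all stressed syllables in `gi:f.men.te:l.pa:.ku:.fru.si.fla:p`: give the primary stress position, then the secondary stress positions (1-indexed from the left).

Weights: 1 gi:f H, 2 men L, 3 te:l H, 4 pa: H, 5 ku: H, 6 fru L, 7 si L, 8 fla:p H.
Parse left to right (heavy = foot alone; LL = one foot; stranded L unfooted): (ˈgi:f) men (ˈte:l) (ˈpa:) (ˈku:) (fru.ˈsi) (ˈfla:p).
Foot heads: 1, 3, 4, 5, 7, 8.
Primary stress on the leftmost head = syllable 1.
Secondary stress on 3, 4, 5, 7, 8: ˈgi:f.men.ˌte:l.ˌpa:.ˌku:.fru.ˌsi.ˌfla:p.

primary 1, secondary 3, 4, 5, 7, 8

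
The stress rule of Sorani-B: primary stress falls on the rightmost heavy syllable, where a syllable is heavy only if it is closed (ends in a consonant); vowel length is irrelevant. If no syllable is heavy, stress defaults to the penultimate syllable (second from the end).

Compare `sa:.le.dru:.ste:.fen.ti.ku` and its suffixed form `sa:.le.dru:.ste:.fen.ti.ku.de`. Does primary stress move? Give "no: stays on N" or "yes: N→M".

no: stays on 5

Base `sa:.le.dru:.ste:.fen.ti.ku` (7 syllables):
  Weights: 1 sa: L, 2 le L, 3 dru: L, 4 ste: L, 5 fen H, 6 ti L, 7 ku L.
  Heavy syllables in the domain: 5. The rightmost is syllable 5 (fen).
  → primary stress on syllable 5.
Suffixed `sa:.le.dru:.ste:.fen.ti.ku.de` (8 syllables):
  Weights: 1 sa: L, 2 le L, 3 dru: L, 4 ste: L, 5 fen H, 6 ti L, 7 ku L, 8 de L.
  Heavy syllables in the domain: 5. The rightmost is syllable 5 (fen).
  → primary stress on syllable 5.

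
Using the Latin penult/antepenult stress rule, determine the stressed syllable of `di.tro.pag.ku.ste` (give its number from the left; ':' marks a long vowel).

Classical Latin: stress the penult if heavy (long vowel or closed), else the antepenult.
Weights: 3 pag H, 4 ku L, 5 ste L.
The penult (syllable 4, ku) is light, so stress falls on the antepenult (syllable 3, pag).
Stress on syllable 3: di.tro.ˈpag.ku.ste.

3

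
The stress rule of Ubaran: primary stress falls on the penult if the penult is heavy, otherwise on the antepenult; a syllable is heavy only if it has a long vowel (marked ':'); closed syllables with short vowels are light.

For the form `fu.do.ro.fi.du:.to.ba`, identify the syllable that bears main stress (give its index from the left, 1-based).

Weights: 5 du: H, 6 to L, 7 ba L.
The penult (syllable 6, to) is light, so stress falls on the antepenult (syllable 5, du:).
Primary stress: syllable 5 → fu.do.ro.fi.ˈdu:.to.ba.

5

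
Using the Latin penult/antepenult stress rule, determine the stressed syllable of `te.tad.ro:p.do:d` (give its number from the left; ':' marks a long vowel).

Classical Latin: stress the penult if heavy (long vowel or closed), else the antepenult.
Weights: 2 tad H, 3 ro:p H, 4 do:d H.
The penult (syllable 3, ro:p) is heavy, so it takes stress.
Stress on syllable 3: te.tad.ˈro:p.do:d.

3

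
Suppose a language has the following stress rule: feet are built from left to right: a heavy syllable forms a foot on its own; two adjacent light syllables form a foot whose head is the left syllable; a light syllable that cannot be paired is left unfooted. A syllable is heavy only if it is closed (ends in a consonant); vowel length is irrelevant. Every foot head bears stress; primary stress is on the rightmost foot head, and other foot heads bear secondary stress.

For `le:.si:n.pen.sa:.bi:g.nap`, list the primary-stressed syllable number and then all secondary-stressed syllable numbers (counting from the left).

Weights: 1 le: L, 2 si:n H, 3 pen H, 4 sa: L, 5 bi:g H, 6 nap H.
Parse left to right (heavy = foot alone; LL = one foot; stranded L unfooted): le: (ˈsi:n) (ˈpen) sa: (ˈbi:g) (ˈnap).
Foot heads: 2, 3, 5, 6.
Primary stress on the rightmost head = syllable 6.
Secondary stress on 2, 3, 5: le:.ˌsi:n.ˌpen.sa:.ˌbi:g.ˈnap.

primary 6, secondary 2, 3, 5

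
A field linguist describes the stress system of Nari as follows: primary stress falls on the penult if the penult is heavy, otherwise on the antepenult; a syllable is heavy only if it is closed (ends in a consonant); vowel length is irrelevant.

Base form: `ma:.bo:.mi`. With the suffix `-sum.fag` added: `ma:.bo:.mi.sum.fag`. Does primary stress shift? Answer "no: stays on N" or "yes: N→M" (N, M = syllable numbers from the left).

yes: 1→4

Base `ma:.bo:.mi` (3 syllables):
  Weights: 1 ma: L, 2 bo: L, 3 mi L.
  The penult (syllable 2, bo:) is light, so stress falls on the antepenult (syllable 1, ma:).
  → primary stress on syllable 1.
Suffixed `ma:.bo:.mi.sum.fag` (5 syllables):
  Weights: 3 mi L, 4 sum H, 5 fag H.
  The penult (syllable 4, sum) is heavy, so it takes stress.
  → primary stress on syllable 4.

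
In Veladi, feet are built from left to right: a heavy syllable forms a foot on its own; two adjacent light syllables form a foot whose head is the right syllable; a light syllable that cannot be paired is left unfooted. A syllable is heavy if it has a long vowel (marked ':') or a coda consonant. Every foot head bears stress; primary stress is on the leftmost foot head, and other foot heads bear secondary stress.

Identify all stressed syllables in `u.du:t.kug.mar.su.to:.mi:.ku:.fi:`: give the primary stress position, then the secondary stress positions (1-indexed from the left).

Weights: 1 u L, 2 du:t H, 3 kug H, 4 mar H, 5 su L, 6 to: H, 7 mi: H, 8 ku: H, 9 fi: H.
Parse left to right (heavy = foot alone; LL = one foot; stranded L unfooted): u (ˈdu:t) (ˈkug) (ˈmar) su (ˈto:) (ˈmi:) (ˈku:) (ˈfi:).
Foot heads: 2, 3, 4, 6, 7, 8, 9.
Primary stress on the leftmost head = syllable 2.
Secondary stress on 3, 4, 6, 7, 8, 9: u.ˈdu:t.ˌkug.ˌmar.su.ˌto:.ˌmi:.ˌku:.ˌfi:.

primary 2, secondary 3, 4, 6, 7, 8, 9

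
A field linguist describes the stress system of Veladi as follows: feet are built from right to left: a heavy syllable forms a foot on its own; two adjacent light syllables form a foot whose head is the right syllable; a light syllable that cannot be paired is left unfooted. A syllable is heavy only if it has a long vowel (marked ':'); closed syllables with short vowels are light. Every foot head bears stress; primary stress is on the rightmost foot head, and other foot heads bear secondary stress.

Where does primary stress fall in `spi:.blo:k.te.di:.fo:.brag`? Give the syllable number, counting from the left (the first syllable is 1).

Weights: 1 spi: H, 2 blo:k H, 3 te L, 4 di: H, 5 fo: H, 6 brag L.
Parse right to left (heavy = foot alone; LL = one foot; stranded L unfooted): (ˈspi:) (ˈblo:k) te (ˈdi:) (ˈfo:) brag.
Foot heads: 1, 2, 4, 5.
Primary stress on the rightmost head = syllable 5.
Primary stress: syllable 5 → spi:.blo:k.te.di:.ˈfo:.brag.

5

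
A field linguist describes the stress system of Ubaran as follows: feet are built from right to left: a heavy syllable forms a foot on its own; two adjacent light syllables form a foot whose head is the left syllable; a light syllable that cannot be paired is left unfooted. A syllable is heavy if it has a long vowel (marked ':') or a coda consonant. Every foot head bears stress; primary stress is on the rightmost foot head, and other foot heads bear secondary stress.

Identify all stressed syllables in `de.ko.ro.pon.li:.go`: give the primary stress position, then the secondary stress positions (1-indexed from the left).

primary 5, secondary 2, 4

Weights: 1 de L, 2 ko L, 3 ro L, 4 pon H, 5 li: H, 6 go L.
Parse right to left (heavy = foot alone; LL = one foot; stranded L unfooted): de (ˈko.ro) (ˈpon) (ˈli:) go.
Foot heads: 2, 4, 5.
Primary stress on the rightmost head = syllable 5.
Secondary stress on 2, 4: de.ˌko.ro.ˌpon.ˈli:.go.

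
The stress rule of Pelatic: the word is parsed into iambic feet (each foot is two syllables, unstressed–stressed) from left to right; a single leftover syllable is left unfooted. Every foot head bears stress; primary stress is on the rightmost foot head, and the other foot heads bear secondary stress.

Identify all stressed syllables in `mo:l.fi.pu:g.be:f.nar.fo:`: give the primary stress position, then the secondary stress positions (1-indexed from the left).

primary 6, secondary 2, 4

Parse left to right into iambic (σˈσ) feet: (mo:l.ˈfi) (pu:g.ˈbe:f) (nar.ˈfo:).
Foot heads (stressed positions): 2, 4, 6.
End Rule Rightmost: primary stress on the rightmost head = syllable 6.
Secondary stress on 2, 4: mo:l.ˌfi.pu:g.ˌbe:f.nar.ˈfo:.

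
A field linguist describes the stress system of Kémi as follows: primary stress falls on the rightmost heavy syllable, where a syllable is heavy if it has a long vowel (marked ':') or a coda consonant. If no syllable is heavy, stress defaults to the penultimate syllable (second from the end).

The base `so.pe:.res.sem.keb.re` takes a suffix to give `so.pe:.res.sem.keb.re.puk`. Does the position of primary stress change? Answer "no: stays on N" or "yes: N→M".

yes: 5→7

Base `so.pe:.res.sem.keb.re` (6 syllables):
  Weights: 1 so L, 2 pe: H, 3 res H, 4 sem H, 5 keb H, 6 re L.
  Heavy syllables in the domain: 2, 3, 4, 5. The rightmost is syllable 5 (keb).
  → primary stress on syllable 5.
Suffixed `so.pe:.res.sem.keb.re.puk` (7 syllables):
  Weights: 1 so L, 2 pe: H, 3 res H, 4 sem H, 5 keb H, 6 re L, 7 puk H.
  Heavy syllables in the domain: 2, 3, 4, 5, 7. The rightmost is syllable 7 (puk).
  → primary stress on syllable 7.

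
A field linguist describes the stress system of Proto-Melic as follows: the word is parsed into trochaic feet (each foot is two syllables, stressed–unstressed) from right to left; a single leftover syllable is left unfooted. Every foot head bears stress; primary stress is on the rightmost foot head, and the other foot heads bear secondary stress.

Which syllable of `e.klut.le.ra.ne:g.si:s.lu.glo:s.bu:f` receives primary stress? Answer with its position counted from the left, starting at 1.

Parse right to left into trochaic (ˈσσ) feet: e (ˈklut.le) (ˈra.ne:g) (ˈsi:s.lu) (ˈglo:s.bu:f). Syllable 1 is left unfooted.
Foot heads (stressed positions): 2, 4, 6, 8.
End Rule Rightmost: primary stress on the rightmost head = syllable 8.
Primary stress: syllable 8 → e.klut.le.ra.ne:g.si:s.lu.ˈglo:s.bu:f.

8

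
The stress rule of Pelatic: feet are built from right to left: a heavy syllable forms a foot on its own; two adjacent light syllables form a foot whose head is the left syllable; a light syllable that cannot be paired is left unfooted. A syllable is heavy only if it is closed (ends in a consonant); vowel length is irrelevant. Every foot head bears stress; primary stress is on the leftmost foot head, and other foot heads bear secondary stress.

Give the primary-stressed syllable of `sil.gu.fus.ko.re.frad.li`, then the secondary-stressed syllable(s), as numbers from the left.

Weights: 1 sil H, 2 gu L, 3 fus H, 4 ko L, 5 re L, 6 frad H, 7 li L.
Parse right to left (heavy = foot alone; LL = one foot; stranded L unfooted): (ˈsil) gu (ˈfus) (ˈko.re) (ˈfrad) li.
Foot heads: 1, 3, 4, 6.
Primary stress on the leftmost head = syllable 1.
Secondary stress on 3, 4, 6: ˈsil.gu.ˌfus.ˌko.re.ˌfrad.li.

primary 1, secondary 3, 4, 6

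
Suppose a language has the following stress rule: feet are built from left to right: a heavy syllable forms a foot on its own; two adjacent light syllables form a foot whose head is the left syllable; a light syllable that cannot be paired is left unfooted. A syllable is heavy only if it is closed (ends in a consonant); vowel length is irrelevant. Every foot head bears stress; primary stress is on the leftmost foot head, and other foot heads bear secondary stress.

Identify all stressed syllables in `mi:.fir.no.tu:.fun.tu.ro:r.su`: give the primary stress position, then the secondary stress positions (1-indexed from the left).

Weights: 1 mi: L, 2 fir H, 3 no L, 4 tu: L, 5 fun H, 6 tu L, 7 ro:r H, 8 su L.
Parse left to right (heavy = foot alone; LL = one foot; stranded L unfooted): mi: (ˈfir) (ˈno.tu:) (ˈfun) tu (ˈro:r) su.
Foot heads: 2, 3, 5, 7.
Primary stress on the leftmost head = syllable 2.
Secondary stress on 3, 5, 7: mi:.ˈfir.ˌno.tu:.ˌfun.tu.ˌro:r.su.

primary 2, secondary 3, 5, 7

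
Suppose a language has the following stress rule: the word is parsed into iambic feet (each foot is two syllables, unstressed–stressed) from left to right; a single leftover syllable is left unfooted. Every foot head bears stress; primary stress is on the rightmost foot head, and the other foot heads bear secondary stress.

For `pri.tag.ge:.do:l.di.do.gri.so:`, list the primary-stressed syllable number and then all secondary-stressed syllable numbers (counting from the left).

primary 8, secondary 2, 4, 6

Parse left to right into iambic (σˈσ) feet: (pri.ˈtag) (ge:.ˈdo:l) (di.ˈdo) (gri.ˈso:).
Foot heads (stressed positions): 2, 4, 6, 8.
End Rule Rightmost: primary stress on the rightmost head = syllable 8.
Secondary stress on 2, 4, 6: pri.ˌtag.ge:.ˌdo:l.di.ˌdo.gri.ˈso:.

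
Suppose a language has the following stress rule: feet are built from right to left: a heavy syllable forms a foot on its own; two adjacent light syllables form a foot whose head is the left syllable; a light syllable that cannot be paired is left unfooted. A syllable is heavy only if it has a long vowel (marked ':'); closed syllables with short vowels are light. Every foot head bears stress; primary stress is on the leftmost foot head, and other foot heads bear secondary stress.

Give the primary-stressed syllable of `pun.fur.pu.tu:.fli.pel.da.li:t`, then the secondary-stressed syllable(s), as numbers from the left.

Weights: 1 pun L, 2 fur L, 3 pu L, 4 tu: H, 5 fli L, 6 pel L, 7 da L, 8 li:t H.
Parse right to left (heavy = foot alone; LL = one foot; stranded L unfooted): pun (ˈfur.pu) (ˈtu:) fli (ˈpel.da) (ˈli:t).
Foot heads: 2, 4, 6, 8.
Primary stress on the leftmost head = syllable 2.
Secondary stress on 4, 6, 8: pun.ˈfur.pu.ˌtu:.fli.ˌpel.da.ˌli:t.

primary 2, secondary 4, 6, 8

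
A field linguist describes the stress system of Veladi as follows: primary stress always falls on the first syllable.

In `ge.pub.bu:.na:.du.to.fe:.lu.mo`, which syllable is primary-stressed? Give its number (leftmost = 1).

1

The word has 9 syllables; the first syllable is syllable 1 (ge).
Primary stress: syllable 1 → ˈge.pub.bu:.na:.du.to.fe:.lu.mo.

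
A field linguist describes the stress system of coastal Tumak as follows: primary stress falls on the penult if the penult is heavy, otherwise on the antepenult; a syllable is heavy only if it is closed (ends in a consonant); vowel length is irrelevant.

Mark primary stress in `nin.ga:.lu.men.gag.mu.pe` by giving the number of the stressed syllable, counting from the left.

Weights: 5 gag H, 6 mu L, 7 pe L.
The penult (syllable 6, mu) is light, so stress falls on the antepenult (syllable 5, gag).
Primary stress: syllable 5 → nin.ga:.lu.men.ˈgag.mu.pe.

5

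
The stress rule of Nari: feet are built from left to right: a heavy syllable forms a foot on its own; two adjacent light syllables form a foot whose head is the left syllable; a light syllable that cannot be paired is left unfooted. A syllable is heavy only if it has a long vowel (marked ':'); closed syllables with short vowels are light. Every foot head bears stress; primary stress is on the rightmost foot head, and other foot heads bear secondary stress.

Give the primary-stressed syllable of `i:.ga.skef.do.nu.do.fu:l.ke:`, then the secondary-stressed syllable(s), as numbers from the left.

primary 8, secondary 1, 2, 4, 7

Weights: 1 i: H, 2 ga L, 3 skef L, 4 do L, 5 nu L, 6 do L, 7 fu:l H, 8 ke: H.
Parse left to right (heavy = foot alone; LL = one foot; stranded L unfooted): (ˈi:) (ˈga.skef) (ˈdo.nu) do (ˈfu:l) (ˈke:).
Foot heads: 1, 2, 4, 7, 8.
Primary stress on the rightmost head = syllable 8.
Secondary stress on 1, 2, 4, 7: ˌi:.ˌga.skef.ˌdo.nu.do.ˌfu:l.ˈke:.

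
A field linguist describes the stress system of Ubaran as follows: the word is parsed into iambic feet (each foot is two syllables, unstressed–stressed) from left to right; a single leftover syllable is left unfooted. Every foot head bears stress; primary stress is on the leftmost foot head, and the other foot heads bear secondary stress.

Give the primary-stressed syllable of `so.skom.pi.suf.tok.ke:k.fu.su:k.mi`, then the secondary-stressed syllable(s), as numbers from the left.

Parse left to right into iambic (σˈσ) feet: (so.ˈskom) (pi.ˈsuf) (tok.ˈke:k) (fu.ˈsu:k) mi. Syllable 9 is left unfooted.
Foot heads (stressed positions): 2, 4, 6, 8.
End Rule Leftmost: primary stress on the leftmost head = syllable 2.
Secondary stress on 4, 6, 8: so.ˈskom.pi.ˌsuf.tok.ˌke:k.fu.ˌsu:k.mi.

primary 2, secondary 4, 6, 8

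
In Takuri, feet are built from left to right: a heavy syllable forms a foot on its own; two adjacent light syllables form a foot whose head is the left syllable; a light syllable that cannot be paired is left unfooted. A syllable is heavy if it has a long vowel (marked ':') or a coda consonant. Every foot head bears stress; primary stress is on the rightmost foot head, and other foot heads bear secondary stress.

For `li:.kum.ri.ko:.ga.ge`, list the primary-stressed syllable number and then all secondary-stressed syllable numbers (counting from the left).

Weights: 1 li: H, 2 kum H, 3 ri L, 4 ko: H, 5 ga L, 6 ge L.
Parse left to right (heavy = foot alone; LL = one foot; stranded L unfooted): (ˈli:) (ˈkum) ri (ˈko:) (ˈga.ge).
Foot heads: 1, 2, 4, 5.
Primary stress on the rightmost head = syllable 5.
Secondary stress on 1, 2, 4: ˌli:.ˌkum.ri.ˌko:.ˈga.ge.

primary 5, secondary 1, 2, 4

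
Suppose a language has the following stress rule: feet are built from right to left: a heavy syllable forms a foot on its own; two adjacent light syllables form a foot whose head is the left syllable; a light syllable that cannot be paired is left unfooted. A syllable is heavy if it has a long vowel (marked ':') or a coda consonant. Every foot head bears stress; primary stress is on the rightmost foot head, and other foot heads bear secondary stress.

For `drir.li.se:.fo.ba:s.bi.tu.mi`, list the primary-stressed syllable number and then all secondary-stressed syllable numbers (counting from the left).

Weights: 1 drir H, 2 li L, 3 se: H, 4 fo L, 5 ba:s H, 6 bi L, 7 tu L, 8 mi L.
Parse right to left (heavy = foot alone; LL = one foot; stranded L unfooted): (ˈdrir) li (ˈse:) fo (ˈba:s) bi (ˈtu.mi).
Foot heads: 1, 3, 5, 7.
Primary stress on the rightmost head = syllable 7.
Secondary stress on 1, 3, 5: ˌdrir.li.ˌse:.fo.ˌba:s.bi.ˈtu.mi.

primary 7, secondary 1, 3, 5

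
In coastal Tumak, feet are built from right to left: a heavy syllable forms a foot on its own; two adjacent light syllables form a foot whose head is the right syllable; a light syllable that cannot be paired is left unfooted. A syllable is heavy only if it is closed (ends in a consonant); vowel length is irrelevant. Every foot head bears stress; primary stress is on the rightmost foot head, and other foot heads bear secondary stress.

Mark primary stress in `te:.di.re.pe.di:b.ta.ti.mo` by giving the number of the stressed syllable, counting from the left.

Weights: 1 te: L, 2 di L, 3 re L, 4 pe L, 5 di:b H, 6 ta L, 7 ti L, 8 mo L.
Parse right to left (heavy = foot alone; LL = one foot; stranded L unfooted): (te:.ˈdi) (re.ˈpe) (ˈdi:b) ta (ti.ˈmo).
Foot heads: 2, 4, 5, 8.
Primary stress on the rightmost head = syllable 8.
Primary stress: syllable 8 → te:.di.re.pe.di:b.ta.ti.ˈmo.

8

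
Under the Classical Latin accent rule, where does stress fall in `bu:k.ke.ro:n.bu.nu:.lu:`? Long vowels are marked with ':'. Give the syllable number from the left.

Classical Latin: stress the penult if heavy (long vowel or closed), else the antepenult.
Weights: 4 bu L, 5 nu: H, 6 lu: H.
The penult (syllable 5, nu:) is heavy, so it takes stress.
Stress on syllable 5: bu:k.ke.ro:n.bu.ˈnu:.lu:.

5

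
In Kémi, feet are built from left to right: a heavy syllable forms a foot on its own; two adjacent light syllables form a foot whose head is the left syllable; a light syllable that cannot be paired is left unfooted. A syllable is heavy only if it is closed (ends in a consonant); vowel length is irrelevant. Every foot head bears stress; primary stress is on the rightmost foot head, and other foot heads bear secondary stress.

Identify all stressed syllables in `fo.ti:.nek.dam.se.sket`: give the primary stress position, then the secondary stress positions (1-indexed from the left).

primary 6, secondary 1, 3, 4

Weights: 1 fo L, 2 ti: L, 3 nek H, 4 dam H, 5 se L, 6 sket H.
Parse left to right (heavy = foot alone; LL = one foot; stranded L unfooted): (ˈfo.ti:) (ˈnek) (ˈdam) se (ˈsket).
Foot heads: 1, 3, 4, 6.
Primary stress on the rightmost head = syllable 6.
Secondary stress on 1, 3, 4: ˌfo.ti:.ˌnek.ˌdam.se.ˈsket.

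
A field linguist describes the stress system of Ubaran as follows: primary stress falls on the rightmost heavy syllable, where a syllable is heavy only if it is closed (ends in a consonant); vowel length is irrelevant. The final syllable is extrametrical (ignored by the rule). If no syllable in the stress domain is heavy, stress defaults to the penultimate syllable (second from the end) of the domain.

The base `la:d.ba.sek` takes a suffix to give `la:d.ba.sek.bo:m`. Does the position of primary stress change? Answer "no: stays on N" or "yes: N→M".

Base `la:d.ba.sek` (3 syllables):
  The final syllable (3, sek) is extrametrical; the stress domain is syllables 1–2.
  Weights: 1 la:d H, 2 ba L.
  Heavy syllables in the domain: 1. The rightmost is syllable 1 (la:d).
  → primary stress on syllable 1.
Suffixed `la:d.ba.sek.bo:m` (4 syllables):
  The final syllable (4, bo:m) is extrametrical; the stress domain is syllables 1–3.
  Weights: 1 la:d H, 2 ba L, 3 sek H.
  Heavy syllables in the domain: 1, 3. The rightmost is syllable 3 (sek).
  → primary stress on syllable 3.

yes: 1→3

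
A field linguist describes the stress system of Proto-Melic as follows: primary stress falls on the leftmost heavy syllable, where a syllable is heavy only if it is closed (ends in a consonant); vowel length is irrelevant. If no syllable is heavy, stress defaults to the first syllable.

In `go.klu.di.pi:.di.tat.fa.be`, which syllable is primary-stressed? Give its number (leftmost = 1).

6

Weights: 1 go L, 2 klu L, 3 di L, 4 pi: L, 5 di L, 6 tat H, 7 fa L, 8 be L.
Heavy syllables in the domain: 6. The leftmost is syllable 6 (tat).
Primary stress: syllable 6 → go.klu.di.pi:.di.ˈtat.fa.be.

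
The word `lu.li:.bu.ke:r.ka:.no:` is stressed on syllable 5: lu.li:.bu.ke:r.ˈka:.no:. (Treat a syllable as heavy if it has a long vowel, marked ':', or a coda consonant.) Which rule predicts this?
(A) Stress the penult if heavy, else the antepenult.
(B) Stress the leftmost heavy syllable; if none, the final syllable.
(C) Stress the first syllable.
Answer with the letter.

A

Rule A → syllable 5 ✓.
Rule B → syllable 2 (observed: 5).
Rule C → syllable 1 (observed: 5).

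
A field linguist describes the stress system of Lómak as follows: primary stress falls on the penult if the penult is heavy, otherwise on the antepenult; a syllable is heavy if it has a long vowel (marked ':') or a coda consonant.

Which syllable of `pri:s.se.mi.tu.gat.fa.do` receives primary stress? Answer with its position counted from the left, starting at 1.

5

Weights: 5 gat H, 6 fa L, 7 do L.
The penult (syllable 6, fa) is light, so stress falls on the antepenult (syllable 5, gat).
Primary stress: syllable 5 → pri:s.se.mi.tu.ˈgat.fa.do.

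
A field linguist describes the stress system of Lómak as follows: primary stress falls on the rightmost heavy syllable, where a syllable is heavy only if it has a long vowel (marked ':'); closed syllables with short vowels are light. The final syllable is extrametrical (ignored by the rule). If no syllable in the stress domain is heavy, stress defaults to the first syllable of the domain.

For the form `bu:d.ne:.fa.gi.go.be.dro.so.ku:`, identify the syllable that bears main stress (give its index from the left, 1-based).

2

The final syllable (9, ku:) is extrametrical; the stress domain is syllables 1–8.
Weights: 1 bu:d H, 2 ne: H, 3 fa L, 4 gi L, 5 go L, 6 be L, 7 dro L, 8 so L.
Heavy syllables in the domain: 1, 2. The rightmost is syllable 2 (ne:).
Primary stress: syllable 2 → bu:d.ˈne:.fa.gi.go.be.dro.so.ku:.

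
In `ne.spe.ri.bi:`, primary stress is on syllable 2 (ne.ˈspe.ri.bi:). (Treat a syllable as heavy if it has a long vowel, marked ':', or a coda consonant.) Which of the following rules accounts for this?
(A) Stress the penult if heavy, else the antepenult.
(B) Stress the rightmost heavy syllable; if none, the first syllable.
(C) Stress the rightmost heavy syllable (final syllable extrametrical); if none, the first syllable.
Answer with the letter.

A

Rule A → syllable 2 ✓.
Rule B → syllable 4 (observed: 2).
Rule C → syllable 1 (observed: 2).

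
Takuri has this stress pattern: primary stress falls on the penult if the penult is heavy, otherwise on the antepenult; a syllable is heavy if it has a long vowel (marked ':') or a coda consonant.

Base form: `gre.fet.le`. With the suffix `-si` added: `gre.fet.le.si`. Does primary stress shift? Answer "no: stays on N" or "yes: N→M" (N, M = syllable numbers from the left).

no: stays on 2

Base `gre.fet.le` (3 syllables):
  Weights: 1 gre L, 2 fet H, 3 le L.
  The penult (syllable 2, fet) is heavy, so it takes stress.
  → primary stress on syllable 2.
Suffixed `gre.fet.le.si` (4 syllables):
  Weights: 2 fet H, 3 le L, 4 si L.
  The penult (syllable 3, le) is light, so stress falls on the antepenult (syllable 2, fet).
  → primary stress on syllable 2.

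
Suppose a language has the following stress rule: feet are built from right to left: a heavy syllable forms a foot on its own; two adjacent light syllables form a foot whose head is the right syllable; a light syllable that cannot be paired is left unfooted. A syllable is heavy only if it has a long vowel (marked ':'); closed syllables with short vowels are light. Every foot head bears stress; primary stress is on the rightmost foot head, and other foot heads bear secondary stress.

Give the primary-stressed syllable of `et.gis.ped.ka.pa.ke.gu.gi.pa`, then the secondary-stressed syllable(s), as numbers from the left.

Weights: 1 et L, 2 gis L, 3 ped L, 4 ka L, 5 pa L, 6 ke L, 7 gu L, 8 gi L, 9 pa L.
Parse right to left (heavy = foot alone; LL = one foot; stranded L unfooted): et (gis.ˈped) (ka.ˈpa) (ke.ˈgu) (gi.ˈpa).
Foot heads: 3, 5, 7, 9.
Primary stress on the rightmost head = syllable 9.
Secondary stress on 3, 5, 7: et.gis.ˌped.ka.ˌpa.ke.ˌgu.gi.ˈpa.

primary 9, secondary 3, 5, 7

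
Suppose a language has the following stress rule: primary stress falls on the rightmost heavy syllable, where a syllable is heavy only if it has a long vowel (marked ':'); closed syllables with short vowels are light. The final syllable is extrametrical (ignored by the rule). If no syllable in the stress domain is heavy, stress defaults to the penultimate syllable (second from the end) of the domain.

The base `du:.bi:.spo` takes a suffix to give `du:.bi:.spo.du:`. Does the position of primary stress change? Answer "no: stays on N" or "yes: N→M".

no: stays on 2

Base `du:.bi:.spo` (3 syllables):
  The final syllable (3, spo) is extrametrical; the stress domain is syllables 1–2.
  Weights: 1 du: H, 2 bi: H.
  Heavy syllables in the domain: 1, 2. The rightmost is syllable 2 (bi:).
  → primary stress on syllable 2.
Suffixed `du:.bi:.spo.du:` (4 syllables):
  The final syllable (4, du:) is extrametrical; the stress domain is syllables 1–3.
  Weights: 1 du: H, 2 bi: H, 3 spo L.
  Heavy syllables in the domain: 1, 2. The rightmost is syllable 2 (bi:).
  → primary stress on syllable 2.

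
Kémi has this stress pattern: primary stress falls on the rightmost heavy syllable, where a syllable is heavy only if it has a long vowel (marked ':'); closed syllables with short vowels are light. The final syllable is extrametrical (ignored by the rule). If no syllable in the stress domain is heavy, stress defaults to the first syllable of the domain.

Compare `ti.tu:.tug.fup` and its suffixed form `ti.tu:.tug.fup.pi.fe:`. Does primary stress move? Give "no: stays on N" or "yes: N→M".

no: stays on 2

Base `ti.tu:.tug.fup` (4 syllables):
  The final syllable (4, fup) is extrametrical; the stress domain is syllables 1–3.
  Weights: 1 ti L, 2 tu: H, 3 tug L.
  Heavy syllables in the domain: 2. The rightmost is syllable 2 (tu:).
  → primary stress on syllable 2.
Suffixed `ti.tu:.tug.fup.pi.fe:` (6 syllables):
  The final syllable (6, fe:) is extrametrical; the stress domain is syllables 1–5.
  Weights: 1 ti L, 2 tu: H, 3 tug L, 4 fup L, 5 pi L.
  Heavy syllables in the domain: 2. The rightmost is syllable 2 (tu:).
  → primary stress on syllable 2.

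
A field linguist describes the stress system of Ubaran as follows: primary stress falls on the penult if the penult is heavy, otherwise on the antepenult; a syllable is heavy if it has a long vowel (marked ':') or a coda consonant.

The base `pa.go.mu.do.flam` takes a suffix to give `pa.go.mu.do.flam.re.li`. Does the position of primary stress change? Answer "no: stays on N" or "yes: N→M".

Base `pa.go.mu.do.flam` (5 syllables):
  Weights: 3 mu L, 4 do L, 5 flam H.
  The penult (syllable 4, do) is light, so stress falls on the antepenult (syllable 3, mu).
  → primary stress on syllable 3.
Suffixed `pa.go.mu.do.flam.re.li` (7 syllables):
  Weights: 5 flam H, 6 re L, 7 li L.
  The penult (syllable 6, re) is light, so stress falls on the antepenult (syllable 5, flam).
  → primary stress on syllable 5.

yes: 3→5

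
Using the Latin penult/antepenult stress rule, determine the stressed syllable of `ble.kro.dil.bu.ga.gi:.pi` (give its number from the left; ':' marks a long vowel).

Classical Latin: stress the penult if heavy (long vowel or closed), else the antepenult.
Weights: 5 ga L, 6 gi: H, 7 pi L.
The penult (syllable 6, gi:) is heavy, so it takes stress.
Stress on syllable 6: ble.kro.dil.bu.ga.ˈgi:.pi.

6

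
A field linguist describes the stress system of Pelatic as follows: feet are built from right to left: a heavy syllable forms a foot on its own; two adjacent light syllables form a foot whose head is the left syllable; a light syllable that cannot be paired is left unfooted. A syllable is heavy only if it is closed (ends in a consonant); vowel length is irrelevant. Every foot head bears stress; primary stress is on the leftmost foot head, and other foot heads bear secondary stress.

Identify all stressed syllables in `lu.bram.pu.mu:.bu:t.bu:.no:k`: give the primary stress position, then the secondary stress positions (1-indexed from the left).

Weights: 1 lu L, 2 bram H, 3 pu L, 4 mu: L, 5 bu:t H, 6 bu: L, 7 no:k H.
Parse right to left (heavy = foot alone; LL = one foot; stranded L unfooted): lu (ˈbram) (ˈpu.mu:) (ˈbu:t) bu: (ˈno:k).
Foot heads: 2, 3, 5, 7.
Primary stress on the leftmost head = syllable 2.
Secondary stress on 3, 5, 7: lu.ˈbram.ˌpu.mu:.ˌbu:t.bu:.ˌno:k.

primary 2, secondary 3, 5, 7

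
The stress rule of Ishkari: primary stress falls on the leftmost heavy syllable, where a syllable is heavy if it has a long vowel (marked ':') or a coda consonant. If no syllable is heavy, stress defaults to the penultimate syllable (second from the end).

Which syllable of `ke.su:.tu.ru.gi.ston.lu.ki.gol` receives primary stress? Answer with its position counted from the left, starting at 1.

Weights: 1 ke L, 2 su: H, 3 tu L, 4 ru L, 5 gi L, 6 ston H, 7 lu L, 8 ki L, 9 gol H.
Heavy syllables in the domain: 2, 6, 9. The leftmost is syllable 2 (su:).
Primary stress: syllable 2 → ke.ˈsu:.tu.ru.gi.ston.lu.ki.gol.

2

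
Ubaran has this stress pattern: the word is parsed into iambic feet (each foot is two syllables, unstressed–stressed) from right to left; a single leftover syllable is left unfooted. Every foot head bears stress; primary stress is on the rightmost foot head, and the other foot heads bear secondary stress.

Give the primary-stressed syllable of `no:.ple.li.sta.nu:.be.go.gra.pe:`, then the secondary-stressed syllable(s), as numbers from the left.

Parse right to left into iambic (σˈσ) feet: no: (ple.ˈli) (sta.ˈnu:) (be.ˈgo) (gra.ˈpe:). Syllable 1 is left unfooted.
Foot heads (stressed positions): 3, 5, 7, 9.
End Rule Rightmost: primary stress on the rightmost head = syllable 9.
Secondary stress on 3, 5, 7: no:.ple.ˌli.sta.ˌnu:.be.ˌgo.gra.ˈpe:.

primary 9, secondary 3, 5, 7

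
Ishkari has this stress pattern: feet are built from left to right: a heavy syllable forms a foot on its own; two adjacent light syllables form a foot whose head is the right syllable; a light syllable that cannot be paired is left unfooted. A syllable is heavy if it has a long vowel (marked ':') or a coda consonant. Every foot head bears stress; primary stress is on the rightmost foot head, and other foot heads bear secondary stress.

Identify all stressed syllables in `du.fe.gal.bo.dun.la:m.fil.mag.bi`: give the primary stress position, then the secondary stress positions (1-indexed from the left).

Weights: 1 du L, 2 fe L, 3 gal H, 4 bo L, 5 dun H, 6 la:m H, 7 fil H, 8 mag H, 9 bi L.
Parse left to right (heavy = foot alone; LL = one foot; stranded L unfooted): (du.ˈfe) (ˈgal) bo (ˈdun) (ˈla:m) (ˈfil) (ˈmag) bi.
Foot heads: 2, 3, 5, 6, 7, 8.
Primary stress on the rightmost head = syllable 8.
Secondary stress on 2, 3, 5, 6, 7: du.ˌfe.ˌgal.bo.ˌdun.ˌla:m.ˌfil.ˈmag.bi.

primary 8, secondary 2, 3, 5, 6, 7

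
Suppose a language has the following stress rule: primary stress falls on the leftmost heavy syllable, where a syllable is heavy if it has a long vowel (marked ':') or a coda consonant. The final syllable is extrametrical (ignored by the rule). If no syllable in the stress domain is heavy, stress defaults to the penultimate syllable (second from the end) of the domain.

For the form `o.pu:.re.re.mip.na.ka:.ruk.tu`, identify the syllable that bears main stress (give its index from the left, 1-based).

2

The final syllable (9, tu) is extrametrical; the stress domain is syllables 1–8.
Weights: 1 o L, 2 pu: H, 3 re L, 4 re L, 5 mip H, 6 na L, 7 ka: H, 8 ruk H.
Heavy syllables in the domain: 2, 5, 7, 8. The leftmost is syllable 2 (pu:).
Primary stress: syllable 2 → o.ˈpu:.re.re.mip.na.ka:.ruk.tu.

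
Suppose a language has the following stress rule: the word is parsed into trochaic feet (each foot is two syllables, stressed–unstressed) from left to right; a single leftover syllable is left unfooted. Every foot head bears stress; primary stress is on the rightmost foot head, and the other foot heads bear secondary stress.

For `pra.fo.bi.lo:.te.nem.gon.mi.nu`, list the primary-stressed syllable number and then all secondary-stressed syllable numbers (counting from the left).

primary 7, secondary 1, 3, 5

Parse left to right into trochaic (ˈσσ) feet: (ˈpra.fo) (ˈbi.lo:) (ˈte.nem) (ˈgon.mi) nu. Syllable 9 is left unfooted.
Foot heads (stressed positions): 1, 3, 5, 7.
End Rule Rightmost: primary stress on the rightmost head = syllable 7.
Secondary stress on 1, 3, 5: ˌpra.fo.ˌbi.lo:.ˌte.nem.ˈgon.mi.nu.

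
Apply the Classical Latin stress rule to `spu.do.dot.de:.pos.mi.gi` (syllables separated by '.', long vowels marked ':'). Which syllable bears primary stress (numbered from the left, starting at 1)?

Classical Latin: stress the penult if heavy (long vowel or closed), else the antepenult.
Weights: 5 pos H, 6 mi L, 7 gi L.
The penult (syllable 6, mi) is light, so stress falls on the antepenult (syllable 5, pos).
Stress on syllable 5: spu.do.dot.de:.ˈpos.mi.gi.

5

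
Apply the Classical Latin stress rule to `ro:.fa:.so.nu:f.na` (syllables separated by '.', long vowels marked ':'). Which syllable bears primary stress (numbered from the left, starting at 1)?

4

Classical Latin: stress the penult if heavy (long vowel or closed), else the antepenult.
Weights: 3 so L, 4 nu:f H, 5 na L.
The penult (syllable 4, nu:f) is heavy, so it takes stress.
Stress on syllable 4: ro:.fa:.so.ˈnu:f.na.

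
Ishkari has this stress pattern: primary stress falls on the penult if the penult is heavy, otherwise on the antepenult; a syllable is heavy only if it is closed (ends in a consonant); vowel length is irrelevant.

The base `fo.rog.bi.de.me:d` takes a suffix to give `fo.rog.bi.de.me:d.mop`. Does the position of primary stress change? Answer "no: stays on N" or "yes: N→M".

yes: 3→5

Base `fo.rog.bi.de.me:d` (5 syllables):
  Weights: 3 bi L, 4 de L, 5 me:d H.
  The penult (syllable 4, de) is light, so stress falls on the antepenult (syllable 3, bi).
  → primary stress on syllable 3.
Suffixed `fo.rog.bi.de.me:d.mop` (6 syllables):
  Weights: 4 de L, 5 me:d H, 6 mop H.
  The penult (syllable 5, me:d) is heavy, so it takes stress.
  → primary stress on syllable 5.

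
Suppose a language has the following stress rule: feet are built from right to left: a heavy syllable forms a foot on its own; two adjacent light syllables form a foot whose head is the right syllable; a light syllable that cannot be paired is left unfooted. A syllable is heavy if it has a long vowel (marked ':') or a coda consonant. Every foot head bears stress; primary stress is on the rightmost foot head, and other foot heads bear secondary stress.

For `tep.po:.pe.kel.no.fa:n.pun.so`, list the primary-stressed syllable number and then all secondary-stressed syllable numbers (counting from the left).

primary 7, secondary 1, 2, 4, 6

Weights: 1 tep H, 2 po: H, 3 pe L, 4 kel H, 5 no L, 6 fa:n H, 7 pun H, 8 so L.
Parse right to left (heavy = foot alone; LL = one foot; stranded L unfooted): (ˈtep) (ˈpo:) pe (ˈkel) no (ˈfa:n) (ˈpun) so.
Foot heads: 1, 2, 4, 6, 7.
Primary stress on the rightmost head = syllable 7.
Secondary stress on 1, 2, 4, 6: ˌtep.ˌpo:.pe.ˌkel.no.ˌfa:n.ˈpun.so.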